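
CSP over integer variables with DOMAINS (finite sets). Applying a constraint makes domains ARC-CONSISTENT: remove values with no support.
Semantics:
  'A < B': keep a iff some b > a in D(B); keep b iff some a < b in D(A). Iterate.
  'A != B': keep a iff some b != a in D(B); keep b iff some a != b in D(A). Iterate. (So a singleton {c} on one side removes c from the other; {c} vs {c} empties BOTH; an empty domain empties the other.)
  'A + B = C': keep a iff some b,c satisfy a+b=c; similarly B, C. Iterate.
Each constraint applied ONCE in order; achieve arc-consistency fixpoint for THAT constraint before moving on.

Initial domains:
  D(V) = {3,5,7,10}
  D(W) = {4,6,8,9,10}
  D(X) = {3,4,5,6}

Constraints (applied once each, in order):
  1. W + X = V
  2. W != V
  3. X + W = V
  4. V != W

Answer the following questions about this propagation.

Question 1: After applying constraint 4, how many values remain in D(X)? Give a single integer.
Answer: 3

Derivation:
Constraint 1 (W + X = V) on D(W)={4,6,8,9,10} D(X)={3,4,5,6} D(V)={3,5,7,10}: W {4,6,8,9,10}->{4,6}; X {3,4,5,6}->{3,4,6}; V {3,5,7,10}->{7,10}
Constraint 2 (W != V) on D(W)={4,6} D(V)={7,10}: no change
Constraint 3 (X + W = V) on D(X)={3,4,6} D(W)={4,6} D(V)={7,10}: no change
Constraint 4 (V != W) on D(V)={7,10} D(W)={4,6}: no change
So after constraint 4: D(X)={3,4,6}, size = 3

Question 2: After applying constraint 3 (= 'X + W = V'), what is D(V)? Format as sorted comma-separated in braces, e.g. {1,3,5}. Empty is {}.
Constraint 1 (W + X = V) on D(W)={4,6,8,9,10} D(X)={3,4,5,6} D(V)={3,5,7,10}: W {4,6,8,9,10}->{4,6}; X {3,4,5,6}->{3,4,6}; V {3,5,7,10}->{7,10}
Constraint 2 (W != V) on D(W)={4,6} D(V)={7,10}: no change
Constraint 3 (X + W = V) on D(X)={3,4,6} D(W)={4,6} D(V)={7,10}: no change
So after constraint 3: D(V) = {7,10}

Answer: {7,10}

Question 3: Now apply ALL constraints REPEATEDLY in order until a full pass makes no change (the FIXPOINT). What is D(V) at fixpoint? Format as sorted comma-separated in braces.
Answer: {7,10}

Derivation:
pass 0 (initial): D(V)={3,5,7,10}
pass 1: V {3,5,7,10}->{7,10}; W {4,6,8,9,10}->{4,6}; X {3,4,5,6}->{3,4,6}
pass 2: no change
Fixpoint after 2 passes: D(V) = {7,10}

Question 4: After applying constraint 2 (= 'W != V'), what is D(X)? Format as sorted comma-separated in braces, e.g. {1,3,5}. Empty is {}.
Constraint 1 (W + X = V) on D(W)={4,6,8,9,10} D(X)={3,4,5,6} D(V)={3,5,7,10}: W {4,6,8,9,10}->{4,6}; X {3,4,5,6}->{3,4,6}; V {3,5,7,10}->{7,10}
Constraint 2 (W != V) on D(W)={4,6} D(V)={7,10}: no change
So after constraint 2: D(X) = {3,4,6}

Answer: {3,4,6}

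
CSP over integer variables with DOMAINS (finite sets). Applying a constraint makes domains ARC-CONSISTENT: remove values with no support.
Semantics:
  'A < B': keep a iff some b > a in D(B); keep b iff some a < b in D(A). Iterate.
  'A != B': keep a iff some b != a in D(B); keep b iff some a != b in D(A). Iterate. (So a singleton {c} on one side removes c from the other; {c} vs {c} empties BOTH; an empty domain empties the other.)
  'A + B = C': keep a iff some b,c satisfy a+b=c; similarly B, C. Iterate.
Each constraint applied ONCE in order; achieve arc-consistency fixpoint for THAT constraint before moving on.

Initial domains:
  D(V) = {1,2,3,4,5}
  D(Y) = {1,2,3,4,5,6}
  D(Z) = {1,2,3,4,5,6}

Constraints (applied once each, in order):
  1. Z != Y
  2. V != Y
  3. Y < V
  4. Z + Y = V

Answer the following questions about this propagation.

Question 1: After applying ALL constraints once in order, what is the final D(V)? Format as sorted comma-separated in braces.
Answer: {2,3,4,5}

Derivation:
Constraint 1 (Z != Y) on D(Z)={1,2,3,4,5,6} D(Y)={1,2,3,4,5,6}: no change
Constraint 2 (V != Y) on D(V)={1,2,3,4,5} D(Y)={1,2,3,4,5,6}: no change
Constraint 3 (Y < V) on D(Y)={1,2,3,4,5,6} D(V)={1,2,3,4,5}: Y {1,2,3,4,5,6}->{1,2,3,4}; V {1,2,3,4,5}->{2,3,4,5}
Constraint 4 (Z + Y = V) on D(Z)={1,2,3,4,5,6} D(Y)={1,2,3,4} D(V)={2,3,4,5}: Z {1,2,3,4,5,6}->{1,2,3,4}
So after all 4 constraints: D(V) = {2,3,4,5}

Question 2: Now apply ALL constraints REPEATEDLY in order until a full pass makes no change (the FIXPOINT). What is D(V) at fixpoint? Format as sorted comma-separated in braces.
pass 0 (initial): D(V)={1,2,3,4,5}
pass 1: V {1,2,3,4,5}->{2,3,4,5}; Y {1,2,3,4,5,6}->{1,2,3,4}; Z {1,2,3,4,5,6}->{1,2,3,4}
pass 2: no change
Fixpoint after 2 passes: D(V) = {2,3,4,5}

Answer: {2,3,4,5}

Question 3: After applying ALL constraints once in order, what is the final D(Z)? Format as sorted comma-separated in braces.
Constraint 1 (Z != Y) on D(Z)={1,2,3,4,5,6} D(Y)={1,2,3,4,5,6}: no change
Constraint 2 (V != Y) on D(V)={1,2,3,4,5} D(Y)={1,2,3,4,5,6}: no change
Constraint 3 (Y < V) on D(Y)={1,2,3,4,5,6} D(V)={1,2,3,4,5}: Y {1,2,3,4,5,6}->{1,2,3,4}; V {1,2,3,4,5}->{2,3,4,5}
Constraint 4 (Z + Y = V) on D(Z)={1,2,3,4,5,6} D(Y)={1,2,3,4} D(V)={2,3,4,5}: Z {1,2,3,4,5,6}->{1,2,3,4}
So after all 4 constraints: D(Z) = {1,2,3,4}

Answer: {1,2,3,4}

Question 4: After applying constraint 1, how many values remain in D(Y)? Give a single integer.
Answer: 6

Derivation:
Constraint 1 (Z != Y) on D(Z)={1,2,3,4,5,6} D(Y)={1,2,3,4,5,6}: no change
So after constraint 1: D(Y)={1,2,3,4,5,6}, size = 6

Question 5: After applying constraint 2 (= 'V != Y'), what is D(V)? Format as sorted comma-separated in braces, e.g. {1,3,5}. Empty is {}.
Constraint 1 (Z != Y) on D(Z)={1,2,3,4,5,6} D(Y)={1,2,3,4,5,6}: no change
Constraint 2 (V != Y) on D(V)={1,2,3,4,5} D(Y)={1,2,3,4,5,6}: no change
So after constraint 2: D(V) = {1,2,3,4,5}

Answer: {1,2,3,4,5}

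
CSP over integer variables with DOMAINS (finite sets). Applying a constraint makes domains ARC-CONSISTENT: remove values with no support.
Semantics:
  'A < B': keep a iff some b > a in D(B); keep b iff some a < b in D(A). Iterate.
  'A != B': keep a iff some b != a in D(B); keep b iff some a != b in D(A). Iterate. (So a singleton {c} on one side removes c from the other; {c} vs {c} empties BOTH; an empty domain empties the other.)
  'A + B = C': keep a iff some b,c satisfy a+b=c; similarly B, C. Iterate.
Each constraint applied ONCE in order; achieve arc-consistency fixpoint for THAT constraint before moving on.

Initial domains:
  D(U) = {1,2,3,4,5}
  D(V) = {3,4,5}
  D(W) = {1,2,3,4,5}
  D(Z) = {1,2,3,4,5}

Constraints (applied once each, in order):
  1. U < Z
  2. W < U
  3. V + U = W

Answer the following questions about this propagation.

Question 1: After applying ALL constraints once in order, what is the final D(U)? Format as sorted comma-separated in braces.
Constraint 1 (U < Z) on D(U)={1,2,3,4,5} D(Z)={1,2,3,4,5}: U {1,2,3,4,5}->{1,2,3,4}; Z {1,2,3,4,5}->{2,3,4,5}
Constraint 2 (W < U) on D(W)={1,2,3,4,5} D(U)={1,2,3,4}: W {1,2,3,4,5}->{1,2,3}; U {1,2,3,4}->{2,3,4}
Constraint 3 (V + U = W) on D(V)={3,4,5} D(U)={2,3,4} D(W)={1,2,3}: V {3,4,5}->{}; U {2,3,4}->{}; W {1,2,3}->{}
So after all 3 constraints: D(U) = {}

Answer: {}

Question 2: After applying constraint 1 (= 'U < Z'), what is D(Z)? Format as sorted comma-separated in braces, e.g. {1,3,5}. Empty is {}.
Constraint 1 (U < Z) on D(U)={1,2,3,4,5} D(Z)={1,2,3,4,5}: U {1,2,3,4,5}->{1,2,3,4}; Z {1,2,3,4,5}->{2,3,4,5}
So after constraint 1: D(Z) = {2,3,4,5}

Answer: {2,3,4,5}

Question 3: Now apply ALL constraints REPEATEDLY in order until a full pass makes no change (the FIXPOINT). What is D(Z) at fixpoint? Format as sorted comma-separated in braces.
Answer: {}

Derivation:
pass 0 (initial): D(Z)={1,2,3,4,5}
pass 1: U {1,2,3,4,5}->{}; V {3,4,5}->{}; W {1,2,3,4,5}->{}; Z {1,2,3,4,5}->{2,3,4,5}
pass 2: Z {2,3,4,5}->{}
pass 3: no change
Fixpoint after 3 passes: D(Z) = {}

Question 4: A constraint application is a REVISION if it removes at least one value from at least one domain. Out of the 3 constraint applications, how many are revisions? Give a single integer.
Constraint 1 (U < Z) on D(U)={1,2,3,4,5} D(Z)={1,2,3,4,5}: U {1,2,3,4,5}->{1,2,3,4}; Z {1,2,3,4,5}->{2,3,4,5} => REVISION
Constraint 2 (W < U) on D(W)={1,2,3,4,5} D(U)={1,2,3,4}: W {1,2,3,4,5}->{1,2,3}; U {1,2,3,4}->{2,3,4} => REVISION
Constraint 3 (V + U = W) on D(V)={3,4,5} D(U)={2,3,4} D(W)={1,2,3}: V {3,4,5}->{}; U {2,3,4}->{}; W {1,2,3}->{} => REVISION
Total revisions = 3

Answer: 3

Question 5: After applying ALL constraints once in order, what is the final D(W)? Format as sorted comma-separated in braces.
Answer: {}

Derivation:
Constraint 1 (U < Z) on D(U)={1,2,3,4,5} D(Z)={1,2,3,4,5}: U {1,2,3,4,5}->{1,2,3,4}; Z {1,2,3,4,5}->{2,3,4,5}
Constraint 2 (W < U) on D(W)={1,2,3,4,5} D(U)={1,2,3,4}: W {1,2,3,4,5}->{1,2,3}; U {1,2,3,4}->{2,3,4}
Constraint 3 (V + U = W) on D(V)={3,4,5} D(U)={2,3,4} D(W)={1,2,3}: V {3,4,5}->{}; U {2,3,4}->{}; W {1,2,3}->{}
So after all 3 constraints: D(W) = {}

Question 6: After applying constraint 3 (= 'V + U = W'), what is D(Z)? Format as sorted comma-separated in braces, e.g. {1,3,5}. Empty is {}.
Answer: {2,3,4,5}

Derivation:
Constraint 1 (U < Z) on D(U)={1,2,3,4,5} D(Z)={1,2,3,4,5}: U {1,2,3,4,5}->{1,2,3,4}; Z {1,2,3,4,5}->{2,3,4,5}
Constraint 2 (W < U) on D(W)={1,2,3,4,5} D(U)={1,2,3,4}: W {1,2,3,4,5}->{1,2,3}; U {1,2,3,4}->{2,3,4}
Constraint 3 (V + U = W) on D(V)={3,4,5} D(U)={2,3,4} D(W)={1,2,3}: V {3,4,5}->{}; U {2,3,4}->{}; W {1,2,3}->{}
So after constraint 3: D(Z) = {2,3,4,5}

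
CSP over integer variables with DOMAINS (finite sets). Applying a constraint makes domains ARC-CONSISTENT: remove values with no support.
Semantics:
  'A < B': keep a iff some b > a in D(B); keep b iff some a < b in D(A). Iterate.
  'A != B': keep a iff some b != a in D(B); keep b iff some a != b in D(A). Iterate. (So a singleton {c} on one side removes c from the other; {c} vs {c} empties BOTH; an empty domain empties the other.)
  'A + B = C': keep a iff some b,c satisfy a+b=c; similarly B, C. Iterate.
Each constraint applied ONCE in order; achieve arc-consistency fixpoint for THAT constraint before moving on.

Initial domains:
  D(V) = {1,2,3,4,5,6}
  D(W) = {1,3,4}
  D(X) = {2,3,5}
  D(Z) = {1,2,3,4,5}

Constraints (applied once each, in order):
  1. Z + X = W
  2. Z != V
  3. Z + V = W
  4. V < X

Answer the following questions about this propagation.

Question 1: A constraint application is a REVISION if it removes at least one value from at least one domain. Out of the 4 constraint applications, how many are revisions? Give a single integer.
Answer: 3

Derivation:
Constraint 1 (Z + X = W) on D(Z)={1,2,3,4,5} D(X)={2,3,5} D(W)={1,3,4}: Z {1,2,3,4,5}->{1,2}; X {2,3,5}->{2,3}; W {1,3,4}->{3,4} => REVISION
Constraint 2 (Z != V) on D(Z)={1,2} D(V)={1,2,3,4,5,6}: no change => not a revision
Constraint 3 (Z + V = W) on D(Z)={1,2} D(V)={1,2,3,4,5,6} D(W)={3,4}: V {1,2,3,4,5,6}->{1,2,3} => REVISION
Constraint 4 (V < X) on D(V)={1,2,3} D(X)={2,3}: V {1,2,3}->{1,2} => REVISION
Total revisions = 3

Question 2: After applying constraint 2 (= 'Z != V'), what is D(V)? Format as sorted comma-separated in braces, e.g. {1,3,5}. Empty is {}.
Constraint 1 (Z + X = W) on D(Z)={1,2,3,4,5} D(X)={2,3,5} D(W)={1,3,4}: Z {1,2,3,4,5}->{1,2}; X {2,3,5}->{2,3}; W {1,3,4}->{3,4}
Constraint 2 (Z != V) on D(Z)={1,2} D(V)={1,2,3,4,5,6}: no change
So after constraint 2: D(V) = {1,2,3,4,5,6}

Answer: {1,2,3,4,5,6}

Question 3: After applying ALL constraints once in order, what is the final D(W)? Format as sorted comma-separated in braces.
Constraint 1 (Z + X = W) on D(Z)={1,2,3,4,5} D(X)={2,3,5} D(W)={1,3,4}: Z {1,2,3,4,5}->{1,2}; X {2,3,5}->{2,3}; W {1,3,4}->{3,4}
Constraint 2 (Z != V) on D(Z)={1,2} D(V)={1,2,3,4,5,6}: no change
Constraint 3 (Z + V = W) on D(Z)={1,2} D(V)={1,2,3,4,5,6} D(W)={3,4}: V {1,2,3,4,5,6}->{1,2,3}
Constraint 4 (V < X) on D(V)={1,2,3} D(X)={2,3}: V {1,2,3}->{1,2}
So after all 4 constraints: D(W) = {3,4}

Answer: {3,4}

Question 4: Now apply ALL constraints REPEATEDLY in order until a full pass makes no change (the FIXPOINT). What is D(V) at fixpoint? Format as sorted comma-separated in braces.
pass 0 (initial): D(V)={1,2,3,4,5,6}
pass 1: V {1,2,3,4,5,6}->{1,2}; W {1,3,4}->{3,4}; X {2,3,5}->{2,3}; Z {1,2,3,4,5}->{1,2}
pass 2: no change
Fixpoint after 2 passes: D(V) = {1,2}

Answer: {1,2}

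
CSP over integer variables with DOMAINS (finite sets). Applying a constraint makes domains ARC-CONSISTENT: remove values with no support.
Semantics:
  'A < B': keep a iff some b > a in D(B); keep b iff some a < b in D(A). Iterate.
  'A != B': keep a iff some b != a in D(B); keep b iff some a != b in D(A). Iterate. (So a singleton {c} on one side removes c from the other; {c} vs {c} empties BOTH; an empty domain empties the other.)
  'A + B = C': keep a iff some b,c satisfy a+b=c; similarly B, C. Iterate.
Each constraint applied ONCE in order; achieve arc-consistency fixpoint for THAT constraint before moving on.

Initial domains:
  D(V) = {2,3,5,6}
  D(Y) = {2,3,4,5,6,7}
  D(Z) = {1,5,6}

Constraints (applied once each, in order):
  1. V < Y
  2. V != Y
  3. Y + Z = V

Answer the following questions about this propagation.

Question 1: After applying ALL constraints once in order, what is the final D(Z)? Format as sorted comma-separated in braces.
Constraint 1 (V < Y) on D(V)={2,3,5,6} D(Y)={2,3,4,5,6,7}: Y {2,3,4,5,6,7}->{3,4,5,6,7}
Constraint 2 (V != Y) on D(V)={2,3,5,6} D(Y)={3,4,5,6,7}: no change
Constraint 3 (Y + Z = V) on D(Y)={3,4,5,6,7} D(Z)={1,5,6} D(V)={2,3,5,6}: Y {3,4,5,6,7}->{4,5}; Z {1,5,6}->{1}; V {2,3,5,6}->{5,6}
So after all 3 constraints: D(Z) = {1}

Answer: {1}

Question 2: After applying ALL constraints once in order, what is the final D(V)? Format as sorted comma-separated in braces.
Constraint 1 (V < Y) on D(V)={2,3,5,6} D(Y)={2,3,4,5,6,7}: Y {2,3,4,5,6,7}->{3,4,5,6,7}
Constraint 2 (V != Y) on D(V)={2,3,5,6} D(Y)={3,4,5,6,7}: no change
Constraint 3 (Y + Z = V) on D(Y)={3,4,5,6,7} D(Z)={1,5,6} D(V)={2,3,5,6}: Y {3,4,5,6,7}->{4,5}; Z {1,5,6}->{1}; V {2,3,5,6}->{5,6}
So after all 3 constraints: D(V) = {5,6}

Answer: {5,6}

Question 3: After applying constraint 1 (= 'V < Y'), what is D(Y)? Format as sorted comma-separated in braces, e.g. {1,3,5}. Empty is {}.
Answer: {3,4,5,6,7}

Derivation:
Constraint 1 (V < Y) on D(V)={2,3,5,6} D(Y)={2,3,4,5,6,7}: Y {2,3,4,5,6,7}->{3,4,5,6,7}
So after constraint 1: D(Y) = {3,4,5,6,7}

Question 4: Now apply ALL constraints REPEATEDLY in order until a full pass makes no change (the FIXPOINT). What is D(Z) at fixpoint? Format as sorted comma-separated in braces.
Answer: {}

Derivation:
pass 0 (initial): D(Z)={1,5,6}
pass 1: V {2,3,5,6}->{5,6}; Y {2,3,4,5,6,7}->{4,5}; Z {1,5,6}->{1}
pass 2: V {5,6}->{}; Y {4,5}->{}; Z {1}->{}
pass 3: no change
Fixpoint after 3 passes: D(Z) = {}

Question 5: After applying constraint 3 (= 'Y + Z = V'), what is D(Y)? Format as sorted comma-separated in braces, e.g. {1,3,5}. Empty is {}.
Answer: {4,5}

Derivation:
Constraint 1 (V < Y) on D(V)={2,3,5,6} D(Y)={2,3,4,5,6,7}: Y {2,3,4,5,6,7}->{3,4,5,6,7}
Constraint 2 (V != Y) on D(V)={2,3,5,6} D(Y)={3,4,5,6,7}: no change
Constraint 3 (Y + Z = V) on D(Y)={3,4,5,6,7} D(Z)={1,5,6} D(V)={2,3,5,6}: Y {3,4,5,6,7}->{4,5}; Z {1,5,6}->{1}; V {2,3,5,6}->{5,6}
So after constraint 3: D(Y) = {4,5}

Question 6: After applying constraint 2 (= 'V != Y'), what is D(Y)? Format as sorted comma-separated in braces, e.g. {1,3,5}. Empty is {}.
Constraint 1 (V < Y) on D(V)={2,3,5,6} D(Y)={2,3,4,5,6,7}: Y {2,3,4,5,6,7}->{3,4,5,6,7}
Constraint 2 (V != Y) on D(V)={2,3,5,6} D(Y)={3,4,5,6,7}: no change
So after constraint 2: D(Y) = {3,4,5,6,7}

Answer: {3,4,5,6,7}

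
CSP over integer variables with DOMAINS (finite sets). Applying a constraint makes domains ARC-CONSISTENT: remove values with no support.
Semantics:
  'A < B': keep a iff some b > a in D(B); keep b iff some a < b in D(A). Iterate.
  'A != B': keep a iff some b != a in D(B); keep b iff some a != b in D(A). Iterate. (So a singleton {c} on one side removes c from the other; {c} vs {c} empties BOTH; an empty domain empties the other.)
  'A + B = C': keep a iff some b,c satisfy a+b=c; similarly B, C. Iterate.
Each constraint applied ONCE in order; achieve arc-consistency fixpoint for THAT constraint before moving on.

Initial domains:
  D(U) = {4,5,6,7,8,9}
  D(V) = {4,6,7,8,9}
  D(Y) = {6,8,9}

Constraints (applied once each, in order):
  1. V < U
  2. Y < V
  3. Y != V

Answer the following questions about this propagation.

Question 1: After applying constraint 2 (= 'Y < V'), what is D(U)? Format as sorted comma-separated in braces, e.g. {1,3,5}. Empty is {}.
Answer: {5,6,7,8,9}

Derivation:
Constraint 1 (V < U) on D(V)={4,6,7,8,9} D(U)={4,5,6,7,8,9}: V {4,6,7,8,9}->{4,6,7,8}; U {4,5,6,7,8,9}->{5,6,7,8,9}
Constraint 2 (Y < V) on D(Y)={6,8,9} D(V)={4,6,7,8}: Y {6,8,9}->{6}; V {4,6,7,8}->{7,8}
So after constraint 2: D(U) = {5,6,7,8,9}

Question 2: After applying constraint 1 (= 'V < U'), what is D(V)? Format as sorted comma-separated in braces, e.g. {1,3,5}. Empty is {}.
Answer: {4,6,7,8}

Derivation:
Constraint 1 (V < U) on D(V)={4,6,7,8,9} D(U)={4,5,6,7,8,9}: V {4,6,7,8,9}->{4,6,7,8}; U {4,5,6,7,8,9}->{5,6,7,8,9}
So after constraint 1: D(V) = {4,6,7,8}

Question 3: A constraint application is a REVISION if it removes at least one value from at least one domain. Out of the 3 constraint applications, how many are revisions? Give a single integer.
Constraint 1 (V < U) on D(V)={4,6,7,8,9} D(U)={4,5,6,7,8,9}: V {4,6,7,8,9}->{4,6,7,8}; U {4,5,6,7,8,9}->{5,6,7,8,9} => REVISION
Constraint 2 (Y < V) on D(Y)={6,8,9} D(V)={4,6,7,8}: Y {6,8,9}->{6}; V {4,6,7,8}->{7,8} => REVISION
Constraint 3 (Y != V) on D(Y)={6} D(V)={7,8}: no change => not a revision
Total revisions = 2

Answer: 2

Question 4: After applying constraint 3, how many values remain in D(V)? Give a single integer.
Constraint 1 (V < U) on D(V)={4,6,7,8,9} D(U)={4,5,6,7,8,9}: V {4,6,7,8,9}->{4,6,7,8}; U {4,5,6,7,8,9}->{5,6,7,8,9}
Constraint 2 (Y < V) on D(Y)={6,8,9} D(V)={4,6,7,8}: Y {6,8,9}->{6}; V {4,6,7,8}->{7,8}
Constraint 3 (Y != V) on D(Y)={6} D(V)={7,8}: no change
So after constraint 3: D(V)={7,8}, size = 2

Answer: 2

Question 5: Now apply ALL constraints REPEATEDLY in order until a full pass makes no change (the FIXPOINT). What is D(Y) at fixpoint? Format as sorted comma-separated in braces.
pass 0 (initial): D(Y)={6,8,9}
pass 1: U {4,5,6,7,8,9}->{5,6,7,8,9}; V {4,6,7,8,9}->{7,8}; Y {6,8,9}->{6}
pass 2: U {5,6,7,8,9}->{8,9}
pass 3: no change
Fixpoint after 3 passes: D(Y) = {6}

Answer: {6}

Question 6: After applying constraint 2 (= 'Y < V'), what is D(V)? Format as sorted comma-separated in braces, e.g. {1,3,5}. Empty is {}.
Constraint 1 (V < U) on D(V)={4,6,7,8,9} D(U)={4,5,6,7,8,9}: V {4,6,7,8,9}->{4,6,7,8}; U {4,5,6,7,8,9}->{5,6,7,8,9}
Constraint 2 (Y < V) on D(Y)={6,8,9} D(V)={4,6,7,8}: Y {6,8,9}->{6}; V {4,6,7,8}->{7,8}
So after constraint 2: D(V) = {7,8}

Answer: {7,8}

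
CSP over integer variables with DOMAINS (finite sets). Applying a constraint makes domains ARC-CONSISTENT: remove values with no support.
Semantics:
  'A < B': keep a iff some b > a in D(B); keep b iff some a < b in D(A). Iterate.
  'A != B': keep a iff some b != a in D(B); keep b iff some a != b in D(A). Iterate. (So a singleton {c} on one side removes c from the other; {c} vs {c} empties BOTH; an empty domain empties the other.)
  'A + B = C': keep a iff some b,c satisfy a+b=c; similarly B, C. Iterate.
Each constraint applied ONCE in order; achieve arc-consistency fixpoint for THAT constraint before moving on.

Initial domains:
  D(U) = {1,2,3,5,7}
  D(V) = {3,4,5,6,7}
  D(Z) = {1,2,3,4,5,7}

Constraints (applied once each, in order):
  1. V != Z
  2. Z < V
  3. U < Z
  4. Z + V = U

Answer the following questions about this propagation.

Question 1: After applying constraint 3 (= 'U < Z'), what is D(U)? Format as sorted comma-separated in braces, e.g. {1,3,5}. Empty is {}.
Answer: {1,2,3}

Derivation:
Constraint 1 (V != Z) on D(V)={3,4,5,6,7} D(Z)={1,2,3,4,5,7}: no change
Constraint 2 (Z < V) on D(Z)={1,2,3,4,5,7} D(V)={3,4,5,6,7}: Z {1,2,3,4,5,7}->{1,2,3,4,5}
Constraint 3 (U < Z) on D(U)={1,2,3,5,7} D(Z)={1,2,3,4,5}: U {1,2,3,5,7}->{1,2,3}; Z {1,2,3,4,5}->{2,3,4,5}
So after constraint 3: D(U) = {1,2,3}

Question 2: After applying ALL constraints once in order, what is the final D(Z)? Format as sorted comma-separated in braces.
Answer: {}

Derivation:
Constraint 1 (V != Z) on D(V)={3,4,5,6,7} D(Z)={1,2,3,4,5,7}: no change
Constraint 2 (Z < V) on D(Z)={1,2,3,4,5,7} D(V)={3,4,5,6,7}: Z {1,2,3,4,5,7}->{1,2,3,4,5}
Constraint 3 (U < Z) on D(U)={1,2,3,5,7} D(Z)={1,2,3,4,5}: U {1,2,3,5,7}->{1,2,3}; Z {1,2,3,4,5}->{2,3,4,5}
Constraint 4 (Z + V = U) on D(Z)={2,3,4,5} D(V)={3,4,5,6,7} D(U)={1,2,3}: Z {2,3,4,5}->{}; V {3,4,5,6,7}->{}; U {1,2,3}->{}
So after all 4 constraints: D(Z) = {}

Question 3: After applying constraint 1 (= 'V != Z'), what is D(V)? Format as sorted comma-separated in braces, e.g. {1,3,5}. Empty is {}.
Constraint 1 (V != Z) on D(V)={3,4,5,6,7} D(Z)={1,2,3,4,5,7}: no change
So after constraint 1: D(V) = {3,4,5,6,7}

Answer: {3,4,5,6,7}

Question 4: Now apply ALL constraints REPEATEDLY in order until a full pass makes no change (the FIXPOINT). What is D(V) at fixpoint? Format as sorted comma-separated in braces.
Answer: {}

Derivation:
pass 0 (initial): D(V)={3,4,5,6,7}
pass 1: U {1,2,3,5,7}->{}; V {3,4,5,6,7}->{}; Z {1,2,3,4,5,7}->{}
pass 2: no change
Fixpoint after 2 passes: D(V) = {}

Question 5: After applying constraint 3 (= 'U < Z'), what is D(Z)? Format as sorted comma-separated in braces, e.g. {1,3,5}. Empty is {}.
Answer: {2,3,4,5}

Derivation:
Constraint 1 (V != Z) on D(V)={3,4,5,6,7} D(Z)={1,2,3,4,5,7}: no change
Constraint 2 (Z < V) on D(Z)={1,2,3,4,5,7} D(V)={3,4,5,6,7}: Z {1,2,3,4,5,7}->{1,2,3,4,5}
Constraint 3 (U < Z) on D(U)={1,2,3,5,7} D(Z)={1,2,3,4,5}: U {1,2,3,5,7}->{1,2,3}; Z {1,2,3,4,5}->{2,3,4,5}
So after constraint 3: D(Z) = {2,3,4,5}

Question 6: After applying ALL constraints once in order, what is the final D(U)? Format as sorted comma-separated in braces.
Answer: {}

Derivation:
Constraint 1 (V != Z) on D(V)={3,4,5,6,7} D(Z)={1,2,3,4,5,7}: no change
Constraint 2 (Z < V) on D(Z)={1,2,3,4,5,7} D(V)={3,4,5,6,7}: Z {1,2,3,4,5,7}->{1,2,3,4,5}
Constraint 3 (U < Z) on D(U)={1,2,3,5,7} D(Z)={1,2,3,4,5}: U {1,2,3,5,7}->{1,2,3}; Z {1,2,3,4,5}->{2,3,4,5}
Constraint 4 (Z + V = U) on D(Z)={2,3,4,5} D(V)={3,4,5,6,7} D(U)={1,2,3}: Z {2,3,4,5}->{}; V {3,4,5,6,7}->{}; U {1,2,3}->{}
So after all 4 constraints: D(U) = {}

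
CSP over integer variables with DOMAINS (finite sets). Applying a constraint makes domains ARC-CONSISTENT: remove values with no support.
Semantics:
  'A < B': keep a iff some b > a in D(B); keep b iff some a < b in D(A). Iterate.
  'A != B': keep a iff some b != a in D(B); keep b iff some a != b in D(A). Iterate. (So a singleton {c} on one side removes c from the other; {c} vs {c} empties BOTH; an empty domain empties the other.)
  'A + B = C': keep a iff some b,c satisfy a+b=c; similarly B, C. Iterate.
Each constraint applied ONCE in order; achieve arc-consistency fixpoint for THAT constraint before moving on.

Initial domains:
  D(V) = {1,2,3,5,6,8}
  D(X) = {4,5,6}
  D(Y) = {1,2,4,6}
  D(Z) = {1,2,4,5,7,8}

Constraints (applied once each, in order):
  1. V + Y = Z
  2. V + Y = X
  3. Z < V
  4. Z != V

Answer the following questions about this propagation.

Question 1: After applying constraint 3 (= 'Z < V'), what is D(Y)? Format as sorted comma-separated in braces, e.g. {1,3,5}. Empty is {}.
Constraint 1 (V + Y = Z) on D(V)={1,2,3,5,6,8} D(Y)={1,2,4,6} D(Z)={1,2,4,5,7,8}: V {1,2,3,5,6,8}->{1,2,3,5,6}; Z {1,2,4,5,7,8}->{2,4,5,7,8}
Constraint 2 (V + Y = X) on D(V)={1,2,3,5,6} D(Y)={1,2,4,6} D(X)={4,5,6}: V {1,2,3,5,6}->{1,2,3,5}; Y {1,2,4,6}->{1,2,4}
Constraint 3 (Z < V) on D(Z)={2,4,5,7,8} D(V)={1,2,3,5}: Z {2,4,5,7,8}->{2,4}; V {1,2,3,5}->{3,5}
So after constraint 3: D(Y) = {1,2,4}

Answer: {1,2,4}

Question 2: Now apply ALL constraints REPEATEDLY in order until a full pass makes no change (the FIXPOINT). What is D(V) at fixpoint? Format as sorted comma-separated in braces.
pass 0 (initial): D(V)={1,2,3,5,6,8}
pass 1: V {1,2,3,5,6,8}->{3,5}; Y {1,2,4,6}->{1,2,4}; Z {1,2,4,5,7,8}->{2,4}
pass 2: V {3,5}->{}; X {4,5,6}->{4}; Y {1,2,4}->{1}; Z {2,4}->{}
pass 3: X {4}->{}; Y {1}->{}
pass 4: no change
Fixpoint after 4 passes: D(V) = {}

Answer: {}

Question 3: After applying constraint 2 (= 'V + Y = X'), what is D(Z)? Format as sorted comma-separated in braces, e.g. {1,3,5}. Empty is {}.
Constraint 1 (V + Y = Z) on D(V)={1,2,3,5,6,8} D(Y)={1,2,4,6} D(Z)={1,2,4,5,7,8}: V {1,2,3,5,6,8}->{1,2,3,5,6}; Z {1,2,4,5,7,8}->{2,4,5,7,8}
Constraint 2 (V + Y = X) on D(V)={1,2,3,5,6} D(Y)={1,2,4,6} D(X)={4,5,6}: V {1,2,3,5,6}->{1,2,3,5}; Y {1,2,4,6}->{1,2,4}
So after constraint 2: D(Z) = {2,4,5,7,8}

Answer: {2,4,5,7,8}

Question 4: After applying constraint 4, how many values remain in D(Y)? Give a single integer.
Constraint 1 (V + Y = Z) on D(V)={1,2,3,5,6,8} D(Y)={1,2,4,6} D(Z)={1,2,4,5,7,8}: V {1,2,3,5,6,8}->{1,2,3,5,6}; Z {1,2,4,5,7,8}->{2,4,5,7,8}
Constraint 2 (V + Y = X) on D(V)={1,2,3,5,6} D(Y)={1,2,4,6} D(X)={4,5,6}: V {1,2,3,5,6}->{1,2,3,5}; Y {1,2,4,6}->{1,2,4}
Constraint 3 (Z < V) on D(Z)={2,4,5,7,8} D(V)={1,2,3,5}: Z {2,4,5,7,8}->{2,4}; V {1,2,3,5}->{3,5}
Constraint 4 (Z != V) on D(Z)={2,4} D(V)={3,5}: no change
So after constraint 4: D(Y)={1,2,4}, size = 3

Answer: 3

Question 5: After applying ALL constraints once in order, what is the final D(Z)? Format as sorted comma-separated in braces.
Constraint 1 (V + Y = Z) on D(V)={1,2,3,5,6,8} D(Y)={1,2,4,6} D(Z)={1,2,4,5,7,8}: V {1,2,3,5,6,8}->{1,2,3,5,6}; Z {1,2,4,5,7,8}->{2,4,5,7,8}
Constraint 2 (V + Y = X) on D(V)={1,2,3,5,6} D(Y)={1,2,4,6} D(X)={4,5,6}: V {1,2,3,5,6}->{1,2,3,5}; Y {1,2,4,6}->{1,2,4}
Constraint 3 (Z < V) on D(Z)={2,4,5,7,8} D(V)={1,2,3,5}: Z {2,4,5,7,8}->{2,4}; V {1,2,3,5}->{3,5}
Constraint 4 (Z != V) on D(Z)={2,4} D(V)={3,5}: no change
So after all 4 constraints: D(Z) = {2,4}

Answer: {2,4}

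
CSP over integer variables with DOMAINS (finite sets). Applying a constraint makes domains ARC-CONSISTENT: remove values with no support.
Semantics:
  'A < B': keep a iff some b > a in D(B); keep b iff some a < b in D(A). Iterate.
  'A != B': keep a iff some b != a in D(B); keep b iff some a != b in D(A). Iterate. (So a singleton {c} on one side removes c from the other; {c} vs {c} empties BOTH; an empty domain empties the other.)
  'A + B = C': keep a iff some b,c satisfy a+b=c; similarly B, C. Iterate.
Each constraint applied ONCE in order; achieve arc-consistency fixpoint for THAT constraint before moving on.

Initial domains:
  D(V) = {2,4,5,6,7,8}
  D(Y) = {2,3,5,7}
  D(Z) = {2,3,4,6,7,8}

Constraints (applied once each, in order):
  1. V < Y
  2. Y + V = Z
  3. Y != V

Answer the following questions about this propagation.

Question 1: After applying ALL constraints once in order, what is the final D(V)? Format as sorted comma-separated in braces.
Constraint 1 (V < Y) on D(V)={2,4,5,6,7,8} D(Y)={2,3,5,7}: V {2,4,5,6,7,8}->{2,4,5,6}; Y {2,3,5,7}->{3,5,7}
Constraint 2 (Y + V = Z) on D(Y)={3,5,7} D(V)={2,4,5,6} D(Z)={2,3,4,6,7,8}: Y {3,5,7}->{3,5}; V {2,4,5,6}->{2,4,5}; Z {2,3,4,6,7,8}->{7,8}
Constraint 3 (Y != V) on D(Y)={3,5} D(V)={2,4,5}: no change
So after all 3 constraints: D(V) = {2,4,5}

Answer: {2,4,5}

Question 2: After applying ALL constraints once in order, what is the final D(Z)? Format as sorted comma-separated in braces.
Constraint 1 (V < Y) on D(V)={2,4,5,6,7,8} D(Y)={2,3,5,7}: V {2,4,5,6,7,8}->{2,4,5,6}; Y {2,3,5,7}->{3,5,7}
Constraint 2 (Y + V = Z) on D(Y)={3,5,7} D(V)={2,4,5,6} D(Z)={2,3,4,6,7,8}: Y {3,5,7}->{3,5}; V {2,4,5,6}->{2,4,5}; Z {2,3,4,6,7,8}->{7,8}
Constraint 3 (Y != V) on D(Y)={3,5} D(V)={2,4,5}: no change
So after all 3 constraints: D(Z) = {7,8}

Answer: {7,8}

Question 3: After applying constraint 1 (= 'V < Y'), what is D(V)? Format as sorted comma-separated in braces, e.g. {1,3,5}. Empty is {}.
Answer: {2,4,5,6}

Derivation:
Constraint 1 (V < Y) on D(V)={2,4,5,6,7,8} D(Y)={2,3,5,7}: V {2,4,5,6,7,8}->{2,4,5,6}; Y {2,3,5,7}->{3,5,7}
So after constraint 1: D(V) = {2,4,5,6}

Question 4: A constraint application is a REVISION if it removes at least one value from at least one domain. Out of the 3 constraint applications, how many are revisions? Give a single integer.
Constraint 1 (V < Y) on D(V)={2,4,5,6,7,8} D(Y)={2,3,5,7}: V {2,4,5,6,7,8}->{2,4,5,6}; Y {2,3,5,7}->{3,5,7} => REVISION
Constraint 2 (Y + V = Z) on D(Y)={3,5,7} D(V)={2,4,5,6} D(Z)={2,3,4,6,7,8}: Y {3,5,7}->{3,5}; V {2,4,5,6}->{2,4,5}; Z {2,3,4,6,7,8}->{7,8} => REVISION
Constraint 3 (Y != V) on D(Y)={3,5} D(V)={2,4,5}: no change => not a revision
Total revisions = 2

Answer: 2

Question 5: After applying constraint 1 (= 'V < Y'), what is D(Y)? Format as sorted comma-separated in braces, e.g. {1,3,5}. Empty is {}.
Answer: {3,5,7}

Derivation:
Constraint 1 (V < Y) on D(V)={2,4,5,6,7,8} D(Y)={2,3,5,7}: V {2,4,5,6,7,8}->{2,4,5,6}; Y {2,3,5,7}->{3,5,7}
So after constraint 1: D(Y) = {3,5,7}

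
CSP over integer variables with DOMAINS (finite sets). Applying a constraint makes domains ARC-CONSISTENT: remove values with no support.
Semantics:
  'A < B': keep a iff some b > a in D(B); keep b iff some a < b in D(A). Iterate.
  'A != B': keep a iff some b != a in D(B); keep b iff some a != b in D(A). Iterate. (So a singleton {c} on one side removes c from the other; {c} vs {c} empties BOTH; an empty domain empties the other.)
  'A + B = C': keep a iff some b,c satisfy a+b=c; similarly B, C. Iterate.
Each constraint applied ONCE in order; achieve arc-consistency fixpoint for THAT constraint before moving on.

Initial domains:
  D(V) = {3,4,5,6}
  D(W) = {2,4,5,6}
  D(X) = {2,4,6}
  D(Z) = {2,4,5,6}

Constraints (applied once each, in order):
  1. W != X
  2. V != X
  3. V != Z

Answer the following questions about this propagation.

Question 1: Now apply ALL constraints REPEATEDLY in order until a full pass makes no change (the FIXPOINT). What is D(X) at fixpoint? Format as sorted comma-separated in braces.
Answer: {2,4,6}

Derivation:
pass 0 (initial): D(X)={2,4,6}
pass 1: no change
Fixpoint after 1 passes: D(X) = {2,4,6}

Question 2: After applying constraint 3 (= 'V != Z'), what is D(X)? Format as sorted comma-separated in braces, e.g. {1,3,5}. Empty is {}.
Answer: {2,4,6}

Derivation:
Constraint 1 (W != X) on D(W)={2,4,5,6} D(X)={2,4,6}: no change
Constraint 2 (V != X) on D(V)={3,4,5,6} D(X)={2,4,6}: no change
Constraint 3 (V != Z) on D(V)={3,4,5,6} D(Z)={2,4,5,6}: no change
So after constraint 3: D(X) = {2,4,6}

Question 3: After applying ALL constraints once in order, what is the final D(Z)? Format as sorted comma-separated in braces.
Answer: {2,4,5,6}

Derivation:
Constraint 1 (W != X) on D(W)={2,4,5,6} D(X)={2,4,6}: no change
Constraint 2 (V != X) on D(V)={3,4,5,6} D(X)={2,4,6}: no change
Constraint 3 (V != Z) on D(V)={3,4,5,6} D(Z)={2,4,5,6}: no change
So after all 3 constraints: D(Z) = {2,4,5,6}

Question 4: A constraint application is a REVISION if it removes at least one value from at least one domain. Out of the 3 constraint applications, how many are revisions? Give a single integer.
Answer: 0

Derivation:
Constraint 1 (W != X) on D(W)={2,4,5,6} D(X)={2,4,6}: no change => not a revision
Constraint 2 (V != X) on D(V)={3,4,5,6} D(X)={2,4,6}: no change => not a revision
Constraint 3 (V != Z) on D(V)={3,4,5,6} D(Z)={2,4,5,6}: no change => not a revision
Total revisions = 0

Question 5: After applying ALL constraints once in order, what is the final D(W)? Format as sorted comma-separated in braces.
Answer: {2,4,5,6}

Derivation:
Constraint 1 (W != X) on D(W)={2,4,5,6} D(X)={2,4,6}: no change
Constraint 2 (V != X) on D(V)={3,4,5,6} D(X)={2,4,6}: no change
Constraint 3 (V != Z) on D(V)={3,4,5,6} D(Z)={2,4,5,6}: no change
So after all 3 constraints: D(W) = {2,4,5,6}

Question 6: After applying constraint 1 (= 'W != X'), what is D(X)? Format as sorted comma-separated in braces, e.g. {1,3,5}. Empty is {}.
Answer: {2,4,6}

Derivation:
Constraint 1 (W != X) on D(W)={2,4,5,6} D(X)={2,4,6}: no change
So after constraint 1: D(X) = {2,4,6}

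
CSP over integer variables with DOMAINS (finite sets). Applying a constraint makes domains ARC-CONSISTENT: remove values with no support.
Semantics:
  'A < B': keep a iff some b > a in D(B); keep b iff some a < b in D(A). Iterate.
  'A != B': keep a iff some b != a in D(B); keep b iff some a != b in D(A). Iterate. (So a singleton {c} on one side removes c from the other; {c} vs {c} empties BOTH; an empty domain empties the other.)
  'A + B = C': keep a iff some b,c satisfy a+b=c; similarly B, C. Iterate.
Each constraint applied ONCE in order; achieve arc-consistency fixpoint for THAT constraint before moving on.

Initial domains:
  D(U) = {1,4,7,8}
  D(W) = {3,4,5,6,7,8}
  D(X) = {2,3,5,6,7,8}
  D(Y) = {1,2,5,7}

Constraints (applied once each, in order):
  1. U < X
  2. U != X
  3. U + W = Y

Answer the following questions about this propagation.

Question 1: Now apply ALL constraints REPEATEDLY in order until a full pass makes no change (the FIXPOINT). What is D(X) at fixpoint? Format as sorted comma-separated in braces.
Answer: {2,3,5,6,7,8}

Derivation:
pass 0 (initial): D(X)={2,3,5,6,7,8}
pass 1: U {1,4,7,8}->{1,4}; W {3,4,5,6,7,8}->{3,4,6}; Y {1,2,5,7}->{5,7}
pass 2: no change
Fixpoint after 2 passes: D(X) = {2,3,5,6,7,8}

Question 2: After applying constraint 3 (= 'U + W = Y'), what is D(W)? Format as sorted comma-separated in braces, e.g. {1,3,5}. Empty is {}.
Constraint 1 (U < X) on D(U)={1,4,7,8} D(X)={2,3,5,6,7,8}: U {1,4,7,8}->{1,4,7}
Constraint 2 (U != X) on D(U)={1,4,7} D(X)={2,3,5,6,7,8}: no change
Constraint 3 (U + W = Y) on D(U)={1,4,7} D(W)={3,4,5,6,7,8} D(Y)={1,2,5,7}: U {1,4,7}->{1,4}; W {3,4,5,6,7,8}->{3,4,6}; Y {1,2,5,7}->{5,7}
So after constraint 3: D(W) = {3,4,6}

Answer: {3,4,6}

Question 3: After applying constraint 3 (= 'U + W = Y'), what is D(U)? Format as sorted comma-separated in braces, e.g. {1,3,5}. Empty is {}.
Constraint 1 (U < X) on D(U)={1,4,7,8} D(X)={2,3,5,6,7,8}: U {1,4,7,8}->{1,4,7}
Constraint 2 (U != X) on D(U)={1,4,7} D(X)={2,3,5,6,7,8}: no change
Constraint 3 (U + W = Y) on D(U)={1,4,7} D(W)={3,4,5,6,7,8} D(Y)={1,2,5,7}: U {1,4,7}->{1,4}; W {3,4,5,6,7,8}->{3,4,6}; Y {1,2,5,7}->{5,7}
So after constraint 3: D(U) = {1,4}

Answer: {1,4}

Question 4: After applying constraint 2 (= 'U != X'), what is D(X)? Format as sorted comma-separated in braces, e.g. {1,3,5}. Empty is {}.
Answer: {2,3,5,6,7,8}

Derivation:
Constraint 1 (U < X) on D(U)={1,4,7,8} D(X)={2,3,5,6,7,8}: U {1,4,7,8}->{1,4,7}
Constraint 2 (U != X) on D(U)={1,4,7} D(X)={2,3,5,6,7,8}: no change
So after constraint 2: D(X) = {2,3,5,6,7,8}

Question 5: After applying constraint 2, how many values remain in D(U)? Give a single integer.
Answer: 3

Derivation:
Constraint 1 (U < X) on D(U)={1,4,7,8} D(X)={2,3,5,6,7,8}: U {1,4,7,8}->{1,4,7}
Constraint 2 (U != X) on D(U)={1,4,7} D(X)={2,3,5,6,7,8}: no change
So after constraint 2: D(U)={1,4,7}, size = 3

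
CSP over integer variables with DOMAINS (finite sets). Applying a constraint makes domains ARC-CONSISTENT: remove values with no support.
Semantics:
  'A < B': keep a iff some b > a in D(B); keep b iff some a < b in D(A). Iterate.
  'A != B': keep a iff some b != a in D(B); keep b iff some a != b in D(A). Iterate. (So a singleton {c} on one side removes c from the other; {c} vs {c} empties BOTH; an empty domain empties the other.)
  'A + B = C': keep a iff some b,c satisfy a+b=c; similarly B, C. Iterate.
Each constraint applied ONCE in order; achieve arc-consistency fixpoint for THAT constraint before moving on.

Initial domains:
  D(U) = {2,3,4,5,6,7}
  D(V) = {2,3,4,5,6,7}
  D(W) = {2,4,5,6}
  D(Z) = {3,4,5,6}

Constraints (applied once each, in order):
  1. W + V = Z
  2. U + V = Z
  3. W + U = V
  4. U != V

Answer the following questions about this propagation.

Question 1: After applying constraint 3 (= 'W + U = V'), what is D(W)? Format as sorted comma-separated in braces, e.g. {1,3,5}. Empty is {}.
Answer: {2}

Derivation:
Constraint 1 (W + V = Z) on D(W)={2,4,5,6} D(V)={2,3,4,5,6,7} D(Z)={3,4,5,6}: W {2,4,5,6}->{2,4}; V {2,3,4,5,6,7}->{2,3,4}; Z {3,4,5,6}->{4,5,6}
Constraint 2 (U + V = Z) on D(U)={2,3,4,5,6,7} D(V)={2,3,4} D(Z)={4,5,6}: U {2,3,4,5,6,7}->{2,3,4}
Constraint 3 (W + U = V) on D(W)={2,4} D(U)={2,3,4} D(V)={2,3,4}: W {2,4}->{2}; U {2,3,4}->{2}; V {2,3,4}->{4}
So after constraint 3: D(W) = {2}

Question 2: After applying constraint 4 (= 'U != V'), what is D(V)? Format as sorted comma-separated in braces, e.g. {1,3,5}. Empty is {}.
Constraint 1 (W + V = Z) on D(W)={2,4,5,6} D(V)={2,3,4,5,6,7} D(Z)={3,4,5,6}: W {2,4,5,6}->{2,4}; V {2,3,4,5,6,7}->{2,3,4}; Z {3,4,5,6}->{4,5,6}
Constraint 2 (U + V = Z) on D(U)={2,3,4,5,6,7} D(V)={2,3,4} D(Z)={4,5,6}: U {2,3,4,5,6,7}->{2,3,4}
Constraint 3 (W + U = V) on D(W)={2,4} D(U)={2,3,4} D(V)={2,3,4}: W {2,4}->{2}; U {2,3,4}->{2}; V {2,3,4}->{4}
Constraint 4 (U != V) on D(U)={2} D(V)={4}: no change
So after constraint 4: D(V) = {4}

Answer: {4}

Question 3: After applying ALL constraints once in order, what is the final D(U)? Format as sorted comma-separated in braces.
Answer: {2}

Derivation:
Constraint 1 (W + V = Z) on D(W)={2,4,5,6} D(V)={2,3,4,5,6,7} D(Z)={3,4,5,6}: W {2,4,5,6}->{2,4}; V {2,3,4,5,6,7}->{2,3,4}; Z {3,4,5,6}->{4,5,6}
Constraint 2 (U + V = Z) on D(U)={2,3,4,5,6,7} D(V)={2,3,4} D(Z)={4,5,6}: U {2,3,4,5,6,7}->{2,3,4}
Constraint 3 (W + U = V) on D(W)={2,4} D(U)={2,3,4} D(V)={2,3,4}: W {2,4}->{2}; U {2,3,4}->{2}; V {2,3,4}->{4}
Constraint 4 (U != V) on D(U)={2} D(V)={4}: no change
So after all 4 constraints: D(U) = {2}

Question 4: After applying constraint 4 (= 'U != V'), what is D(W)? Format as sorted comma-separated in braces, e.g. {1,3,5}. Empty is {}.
Answer: {2}

Derivation:
Constraint 1 (W + V = Z) on D(W)={2,4,5,6} D(V)={2,3,4,5,6,7} D(Z)={3,4,5,6}: W {2,4,5,6}->{2,4}; V {2,3,4,5,6,7}->{2,3,4}; Z {3,4,5,6}->{4,5,6}
Constraint 2 (U + V = Z) on D(U)={2,3,4,5,6,7} D(V)={2,3,4} D(Z)={4,5,6}: U {2,3,4,5,6,7}->{2,3,4}
Constraint 3 (W + U = V) on D(W)={2,4} D(U)={2,3,4} D(V)={2,3,4}: W {2,4}->{2}; U {2,3,4}->{2}; V {2,3,4}->{4}
Constraint 4 (U != V) on D(U)={2} D(V)={4}: no change
So after constraint 4: D(W) = {2}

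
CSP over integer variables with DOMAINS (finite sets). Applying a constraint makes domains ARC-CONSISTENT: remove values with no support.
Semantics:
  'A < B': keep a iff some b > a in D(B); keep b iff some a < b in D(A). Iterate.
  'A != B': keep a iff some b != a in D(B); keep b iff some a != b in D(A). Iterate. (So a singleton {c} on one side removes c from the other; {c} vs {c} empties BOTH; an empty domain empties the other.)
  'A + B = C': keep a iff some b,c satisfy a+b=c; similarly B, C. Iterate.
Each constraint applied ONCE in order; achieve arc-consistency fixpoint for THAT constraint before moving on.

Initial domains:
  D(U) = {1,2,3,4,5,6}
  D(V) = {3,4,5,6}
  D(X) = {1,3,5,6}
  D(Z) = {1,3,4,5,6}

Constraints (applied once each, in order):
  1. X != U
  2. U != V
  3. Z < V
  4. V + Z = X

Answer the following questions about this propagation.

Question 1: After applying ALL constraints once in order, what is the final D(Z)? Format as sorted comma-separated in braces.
Constraint 1 (X != U) on D(X)={1,3,5,6} D(U)={1,2,3,4,5,6}: no change
Constraint 2 (U != V) on D(U)={1,2,3,4,5,6} D(V)={3,4,5,6}: no change
Constraint 3 (Z < V) on D(Z)={1,3,4,5,6} D(V)={3,4,5,6}: Z {1,3,4,5,6}->{1,3,4,5}
Constraint 4 (V + Z = X) on D(V)={3,4,5,6} D(Z)={1,3,4,5} D(X)={1,3,5,6}: V {3,4,5,6}->{3,4,5}; Z {1,3,4,5}->{1,3}; X {1,3,5,6}->{5,6}
So after all 4 constraints: D(Z) = {1,3}

Answer: {1,3}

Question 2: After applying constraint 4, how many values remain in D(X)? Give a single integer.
Constraint 1 (X != U) on D(X)={1,3,5,6} D(U)={1,2,3,4,5,6}: no change
Constraint 2 (U != V) on D(U)={1,2,3,4,5,6} D(V)={3,4,5,6}: no change
Constraint 3 (Z < V) on D(Z)={1,3,4,5,6} D(V)={3,4,5,6}: Z {1,3,4,5,6}->{1,3,4,5}
Constraint 4 (V + Z = X) on D(V)={3,4,5,6} D(Z)={1,3,4,5} D(X)={1,3,5,6}: V {3,4,5,6}->{3,4,5}; Z {1,3,4,5}->{1,3}; X {1,3,5,6}->{5,6}
So after constraint 4: D(X)={5,6}, size = 2

Answer: 2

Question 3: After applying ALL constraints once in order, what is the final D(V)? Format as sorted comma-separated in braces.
Constraint 1 (X != U) on D(X)={1,3,5,6} D(U)={1,2,3,4,5,6}: no change
Constraint 2 (U != V) on D(U)={1,2,3,4,5,6} D(V)={3,4,5,6}: no change
Constraint 3 (Z < V) on D(Z)={1,3,4,5,6} D(V)={3,4,5,6}: Z {1,3,4,5,6}->{1,3,4,5}
Constraint 4 (V + Z = X) on D(V)={3,4,5,6} D(Z)={1,3,4,5} D(X)={1,3,5,6}: V {3,4,5,6}->{3,4,5}; Z {1,3,4,5}->{1,3}; X {1,3,5,6}->{5,6}
So after all 4 constraints: D(V) = {3,4,5}

Answer: {3,4,5}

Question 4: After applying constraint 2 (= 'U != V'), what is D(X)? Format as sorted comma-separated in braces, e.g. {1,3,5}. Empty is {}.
Answer: {1,3,5,6}

Derivation:
Constraint 1 (X != U) on D(X)={1,3,5,6} D(U)={1,2,3,4,5,6}: no change
Constraint 2 (U != V) on D(U)={1,2,3,4,5,6} D(V)={3,4,5,6}: no change
So after constraint 2: D(X) = {1,3,5,6}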